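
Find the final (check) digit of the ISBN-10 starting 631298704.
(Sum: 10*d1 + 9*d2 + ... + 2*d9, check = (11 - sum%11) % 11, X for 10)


Weighted sum: 239
239 mod 11 = 8

Check digit: 3


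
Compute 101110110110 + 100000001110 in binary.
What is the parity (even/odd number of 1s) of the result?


101110110110 = 2998
100000001110 = 2062
Sum = 5060 = 1001111000100
1s count = 6

even parity (6 ones in 1001111000100)


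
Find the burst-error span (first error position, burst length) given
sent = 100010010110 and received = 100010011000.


XOR: 000000001110

Burst at position 8, length 3


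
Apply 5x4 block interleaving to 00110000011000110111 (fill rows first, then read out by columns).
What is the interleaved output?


Matrix:
  0011
  0000
  0110
  0011
  0111
Read columns: 00000001011011110011

00000001011011110011


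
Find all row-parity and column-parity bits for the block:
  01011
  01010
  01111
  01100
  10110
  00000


Row parities: 100010
Column parities: 10100

Row P: 100010, Col P: 10100, Corner: 0


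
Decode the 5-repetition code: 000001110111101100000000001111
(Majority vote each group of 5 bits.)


Groups: 00000, 11101, 11101, 10000, 00000, 01111
Majority votes: 011001

011001


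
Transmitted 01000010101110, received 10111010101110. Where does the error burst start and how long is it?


XOR: 11111000000000

Burst at position 0, length 5


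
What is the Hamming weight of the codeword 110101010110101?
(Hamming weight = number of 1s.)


Counting 1s in 110101010110101

9


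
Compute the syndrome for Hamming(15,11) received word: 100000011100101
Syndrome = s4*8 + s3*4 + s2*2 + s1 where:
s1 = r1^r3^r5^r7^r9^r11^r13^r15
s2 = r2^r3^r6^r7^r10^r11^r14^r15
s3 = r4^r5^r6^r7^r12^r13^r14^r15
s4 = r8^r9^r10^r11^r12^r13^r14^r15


s1=0, s2=0, s3=0, s4=1

Syndrome = 8 (error at position 8)


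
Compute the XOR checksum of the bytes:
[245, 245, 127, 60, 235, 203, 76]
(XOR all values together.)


XOR chain: 245 ^ 245 ^ 127 ^ 60 ^ 235 ^ 203 ^ 76 = 47

47


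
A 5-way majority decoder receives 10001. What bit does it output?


Ones: 2 out of 5
Threshold: 3

0 (2/5 voted 1)


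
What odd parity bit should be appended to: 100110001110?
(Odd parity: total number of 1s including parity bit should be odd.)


Number of 1s in data: 6
Parity bit: 1

1


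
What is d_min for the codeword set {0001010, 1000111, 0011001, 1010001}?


Comparing all pairs, minimum distance: 2
Can detect 1 errors, correct 0 errors

2


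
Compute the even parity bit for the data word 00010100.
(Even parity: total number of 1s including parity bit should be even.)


Number of 1s in data: 2
Parity bit: 0

0


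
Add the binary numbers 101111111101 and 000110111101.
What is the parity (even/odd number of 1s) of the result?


101111111101 = 3069
000110111101 = 445
Sum = 3514 = 110110111010
1s count = 8

even parity (8 ones in 110110111010)


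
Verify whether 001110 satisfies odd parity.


Number of 1s: 3

Yes, parity is correct (3 ones)


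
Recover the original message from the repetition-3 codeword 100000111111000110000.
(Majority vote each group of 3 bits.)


Groups: 100, 000, 111, 111, 000, 110, 000
Majority votes: 0011010

0011010


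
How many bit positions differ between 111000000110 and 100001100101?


XOR: 011001100011
Count of 1s: 6

6


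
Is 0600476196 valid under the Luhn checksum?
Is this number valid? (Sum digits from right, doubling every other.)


Luhn sum = 40
40 mod 10 = 0

Valid (Luhn sum mod 10 = 0)


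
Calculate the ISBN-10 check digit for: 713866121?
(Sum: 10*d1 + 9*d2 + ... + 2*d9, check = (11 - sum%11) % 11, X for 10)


Weighted sum: 237
237 mod 11 = 6

Check digit: 5


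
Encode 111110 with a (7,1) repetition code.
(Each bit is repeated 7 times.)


Each bit -> 7 copies

111111111111111111111111111111111110000000


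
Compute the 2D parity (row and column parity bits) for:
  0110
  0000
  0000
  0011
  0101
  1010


Row parities: 000000
Column parities: 1010

Row P: 000000, Col P: 1010, Corner: 0


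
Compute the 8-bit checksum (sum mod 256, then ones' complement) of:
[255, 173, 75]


Sum = 503 mod 256 = 247
Complement = 8

8


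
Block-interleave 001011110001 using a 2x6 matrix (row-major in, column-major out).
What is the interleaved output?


Matrix:
  001011
  110001
Read columns: 010110001011

010110001011


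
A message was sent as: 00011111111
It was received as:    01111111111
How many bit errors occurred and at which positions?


XOR: 01100000000

2 error(s) at position(s): 1, 2


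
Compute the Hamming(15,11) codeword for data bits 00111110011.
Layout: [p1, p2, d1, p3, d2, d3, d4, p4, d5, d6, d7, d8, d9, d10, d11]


Parity bits: p1=0, p2=0, p3=0, p4=1

000001111110011


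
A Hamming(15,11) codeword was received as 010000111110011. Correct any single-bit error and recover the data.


Syndrome = 4: error at position 4

Data: 00011110011 (corrected bit 4)


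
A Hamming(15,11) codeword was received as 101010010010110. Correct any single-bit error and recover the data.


Syndrome = 7: error at position 7

Data: 11010010110 (corrected bit 7)


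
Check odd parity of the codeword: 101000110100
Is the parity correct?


Number of 1s: 5

Yes, parity is correct (5 ones)


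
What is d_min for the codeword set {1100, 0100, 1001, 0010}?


Comparing all pairs, minimum distance: 1
Can detect 0 errors, correct 0 errors

1


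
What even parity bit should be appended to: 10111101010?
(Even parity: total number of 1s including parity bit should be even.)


Number of 1s in data: 7
Parity bit: 1

1


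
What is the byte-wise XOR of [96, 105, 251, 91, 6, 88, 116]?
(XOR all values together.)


XOR chain: 96 ^ 105 ^ 251 ^ 91 ^ 6 ^ 88 ^ 116 = 131

131


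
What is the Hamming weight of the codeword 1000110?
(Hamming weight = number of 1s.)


Counting 1s in 1000110

3


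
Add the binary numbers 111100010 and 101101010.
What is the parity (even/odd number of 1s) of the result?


111100010 = 482
101101010 = 362
Sum = 844 = 1101001100
1s count = 5

odd parity (5 ones in 1101001100)


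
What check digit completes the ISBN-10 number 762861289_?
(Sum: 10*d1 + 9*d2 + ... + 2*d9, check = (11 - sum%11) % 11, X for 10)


Weighted sum: 287
287 mod 11 = 1

Check digit: X


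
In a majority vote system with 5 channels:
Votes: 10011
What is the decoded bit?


Ones: 3 out of 5
Threshold: 3

1 (3/5 voted 1)


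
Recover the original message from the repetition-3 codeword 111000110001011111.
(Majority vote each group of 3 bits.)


Groups: 111, 000, 110, 001, 011, 111
Majority votes: 101011

101011


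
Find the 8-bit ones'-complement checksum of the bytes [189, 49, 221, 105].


Sum = 564 mod 256 = 52
Complement = 203

203


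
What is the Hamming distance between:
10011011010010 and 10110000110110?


XOR: 00101011100100
Count of 1s: 6

6


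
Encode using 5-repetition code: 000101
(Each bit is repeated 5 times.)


Each bit -> 5 copies

000000000000000111110000011111


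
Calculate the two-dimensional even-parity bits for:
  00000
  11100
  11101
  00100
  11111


Row parities: 01011
Column parities: 11010

Row P: 01011, Col P: 11010, Corner: 1


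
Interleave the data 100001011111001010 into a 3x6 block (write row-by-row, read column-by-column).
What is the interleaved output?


Matrix:
  100001
  011111
  001010
Read columns: 100010011010011110

100010011010011110


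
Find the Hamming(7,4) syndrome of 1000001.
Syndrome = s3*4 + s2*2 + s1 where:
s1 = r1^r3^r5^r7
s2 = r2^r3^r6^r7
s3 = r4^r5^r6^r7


s1=0, s2=1, s3=1

Syndrome = 6 (error at position 6)


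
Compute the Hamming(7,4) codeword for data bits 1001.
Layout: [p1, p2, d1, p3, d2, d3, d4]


Parity bits: p1=0, p2=0, p3=1

0011001


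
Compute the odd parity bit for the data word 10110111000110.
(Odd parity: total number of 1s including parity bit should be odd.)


Number of 1s in data: 8
Parity bit: 1

1


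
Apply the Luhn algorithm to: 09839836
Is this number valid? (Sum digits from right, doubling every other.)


Luhn sum = 48
48 mod 10 = 8

Invalid (Luhn sum mod 10 = 8)


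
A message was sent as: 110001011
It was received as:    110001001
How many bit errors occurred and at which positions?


XOR: 000000010

1 error(s) at position(s): 7


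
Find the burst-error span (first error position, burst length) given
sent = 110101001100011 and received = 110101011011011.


XOR: 000000010111000

Burst at position 7, length 5


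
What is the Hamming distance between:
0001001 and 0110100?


XOR: 0111101
Count of 1s: 5

5


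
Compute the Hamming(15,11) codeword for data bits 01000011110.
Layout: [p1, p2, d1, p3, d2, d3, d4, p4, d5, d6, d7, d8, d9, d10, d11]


Parity bits: p1=1, p2=0, p3=0, p4=0

100010000011110


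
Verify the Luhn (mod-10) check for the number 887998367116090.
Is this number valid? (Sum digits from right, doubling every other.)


Luhn sum = 75
75 mod 10 = 5

Invalid (Luhn sum mod 10 = 5)


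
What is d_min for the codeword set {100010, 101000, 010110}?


Comparing all pairs, minimum distance: 2
Can detect 1 errors, correct 0 errors

2


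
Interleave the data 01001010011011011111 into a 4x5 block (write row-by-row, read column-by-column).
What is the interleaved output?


Matrix:
  01001
  01001
  10110
  11111
Read columns: 00111101001100111101

00111101001100111101


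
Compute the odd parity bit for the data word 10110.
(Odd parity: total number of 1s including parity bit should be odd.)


Number of 1s in data: 3
Parity bit: 0

0


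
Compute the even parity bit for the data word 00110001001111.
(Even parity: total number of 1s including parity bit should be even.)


Number of 1s in data: 7
Parity bit: 1

1


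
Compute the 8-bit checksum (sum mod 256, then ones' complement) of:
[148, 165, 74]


Sum = 387 mod 256 = 131
Complement = 124

124


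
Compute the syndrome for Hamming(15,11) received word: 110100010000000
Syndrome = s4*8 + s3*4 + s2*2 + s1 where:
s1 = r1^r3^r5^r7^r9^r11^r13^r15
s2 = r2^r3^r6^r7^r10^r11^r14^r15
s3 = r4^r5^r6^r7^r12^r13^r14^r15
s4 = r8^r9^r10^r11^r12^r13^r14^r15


s1=1, s2=1, s3=1, s4=1

Syndrome = 15 (error at position 15)


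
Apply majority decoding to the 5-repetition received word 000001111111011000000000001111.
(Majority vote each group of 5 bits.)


Groups: 00000, 11111, 11011, 00000, 00000, 01111
Majority votes: 011001

011001


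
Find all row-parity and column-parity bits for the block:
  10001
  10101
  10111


Row parities: 010
Column parities: 10011

Row P: 010, Col P: 10011, Corner: 1


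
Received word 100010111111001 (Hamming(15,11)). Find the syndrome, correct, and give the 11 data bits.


Syndrome = 0: no error detected

Data: 01011111001 (no errors)


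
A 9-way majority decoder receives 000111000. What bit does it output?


Ones: 3 out of 9
Threshold: 5

0 (3/9 voted 1)


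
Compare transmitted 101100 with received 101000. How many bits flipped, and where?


XOR: 000100

1 error(s) at position(s): 3


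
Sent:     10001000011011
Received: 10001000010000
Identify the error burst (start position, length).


XOR: 00000000001011

Burst at position 10, length 4


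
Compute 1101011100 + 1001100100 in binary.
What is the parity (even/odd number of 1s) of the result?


1101011100 = 860
1001100100 = 612
Sum = 1472 = 10111000000
1s count = 4

even parity (4 ones in 10111000000)


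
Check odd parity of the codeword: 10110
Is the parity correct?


Number of 1s: 3

Yes, parity is correct (3 ones)


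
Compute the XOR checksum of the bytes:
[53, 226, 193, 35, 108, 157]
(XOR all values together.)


XOR chain: 53 ^ 226 ^ 193 ^ 35 ^ 108 ^ 157 = 196

196


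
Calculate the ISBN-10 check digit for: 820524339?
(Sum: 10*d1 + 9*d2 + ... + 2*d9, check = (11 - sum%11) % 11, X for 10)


Weighted sum: 204
204 mod 11 = 6

Check digit: 5


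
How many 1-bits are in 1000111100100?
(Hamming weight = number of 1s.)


Counting 1s in 1000111100100

6


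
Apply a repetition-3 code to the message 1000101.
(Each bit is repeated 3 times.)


Each bit -> 3 copies

111000000000111000111


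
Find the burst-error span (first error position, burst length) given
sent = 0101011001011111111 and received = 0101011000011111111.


XOR: 0000000001000000000

Burst at position 9, length 1


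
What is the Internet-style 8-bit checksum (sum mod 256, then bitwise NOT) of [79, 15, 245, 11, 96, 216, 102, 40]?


Sum = 804 mod 256 = 36
Complement = 219

219


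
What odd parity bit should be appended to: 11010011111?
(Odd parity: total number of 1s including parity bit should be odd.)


Number of 1s in data: 8
Parity bit: 1

1


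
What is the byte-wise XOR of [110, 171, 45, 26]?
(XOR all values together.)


XOR chain: 110 ^ 171 ^ 45 ^ 26 = 242

242


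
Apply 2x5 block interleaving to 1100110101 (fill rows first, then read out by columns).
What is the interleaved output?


Matrix:
  11001
  10101
Read columns: 1110010011

1110010011


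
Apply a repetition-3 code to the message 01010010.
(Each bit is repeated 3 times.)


Each bit -> 3 copies

000111000111000000111000


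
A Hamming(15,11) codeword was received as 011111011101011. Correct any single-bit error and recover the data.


Syndrome = 0: no error detected

Data: 11101101011 (no errors)


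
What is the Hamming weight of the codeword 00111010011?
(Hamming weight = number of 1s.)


Counting 1s in 00111010011

6


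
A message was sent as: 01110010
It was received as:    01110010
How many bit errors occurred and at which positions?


XOR: 00000000

0 errors (received matches sent)


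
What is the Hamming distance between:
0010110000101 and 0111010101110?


XOR: 0101100101011
Count of 1s: 7

7


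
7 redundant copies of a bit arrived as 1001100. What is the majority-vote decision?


Ones: 3 out of 7
Threshold: 4

0 (3/7 voted 1)


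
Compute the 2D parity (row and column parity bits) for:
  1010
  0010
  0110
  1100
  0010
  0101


Row parities: 010010
Column parities: 0101

Row P: 010010, Col P: 0101, Corner: 0


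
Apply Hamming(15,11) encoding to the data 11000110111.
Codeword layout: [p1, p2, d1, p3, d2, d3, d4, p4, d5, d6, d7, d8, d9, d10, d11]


Parity bits: p1=1, p2=1, p3=0, p4=1

111010010110111


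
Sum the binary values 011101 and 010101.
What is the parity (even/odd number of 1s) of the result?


011101 = 29
010101 = 21
Sum = 50 = 110010
1s count = 3

odd parity (3 ones in 110010)


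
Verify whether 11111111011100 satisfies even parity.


Number of 1s: 11

No, parity error (11 ones)


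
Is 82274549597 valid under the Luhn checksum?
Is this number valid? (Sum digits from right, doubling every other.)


Luhn sum = 58
58 mod 10 = 8

Invalid (Luhn sum mod 10 = 8)


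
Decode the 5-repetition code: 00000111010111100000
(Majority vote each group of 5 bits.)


Groups: 00000, 11101, 01111, 00000
Majority votes: 0110

0110


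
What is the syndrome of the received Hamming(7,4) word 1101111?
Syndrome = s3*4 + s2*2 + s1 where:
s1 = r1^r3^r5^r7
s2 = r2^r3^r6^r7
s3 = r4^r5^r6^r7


s1=1, s2=1, s3=0

Syndrome = 3 (error at position 3)


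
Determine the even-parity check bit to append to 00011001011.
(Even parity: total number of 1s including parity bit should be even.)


Number of 1s in data: 5
Parity bit: 1

1


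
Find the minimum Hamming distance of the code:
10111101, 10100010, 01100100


Comparing all pairs, minimum distance: 4
Can detect 3 errors, correct 1 errors

4


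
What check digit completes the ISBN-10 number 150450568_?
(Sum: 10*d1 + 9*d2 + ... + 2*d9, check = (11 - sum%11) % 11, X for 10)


Weighted sum: 167
167 mod 11 = 2

Check digit: 9


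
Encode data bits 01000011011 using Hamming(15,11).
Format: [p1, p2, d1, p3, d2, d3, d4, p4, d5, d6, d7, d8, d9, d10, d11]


Parity bits: p1=1, p2=1, p3=0, p4=0

110010000011011


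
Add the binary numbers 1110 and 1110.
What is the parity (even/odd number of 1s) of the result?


1110 = 14
1110 = 14
Sum = 28 = 11100
1s count = 3

odd parity (3 ones in 11100)


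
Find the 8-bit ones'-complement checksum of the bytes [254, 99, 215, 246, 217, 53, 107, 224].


Sum = 1415 mod 256 = 135
Complement = 120

120


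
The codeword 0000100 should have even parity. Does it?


Number of 1s: 1

No, parity error (1 ones)


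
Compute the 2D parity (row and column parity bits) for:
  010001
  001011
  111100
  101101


Row parities: 0100
Column parities: 001011

Row P: 0100, Col P: 001011, Corner: 1


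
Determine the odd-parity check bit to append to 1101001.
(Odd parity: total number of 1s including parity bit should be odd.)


Number of 1s in data: 4
Parity bit: 1

1


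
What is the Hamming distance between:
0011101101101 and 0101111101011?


XOR: 0110010000110
Count of 1s: 5

5


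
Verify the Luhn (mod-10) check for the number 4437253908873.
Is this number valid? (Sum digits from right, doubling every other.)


Luhn sum = 58
58 mod 10 = 8

Invalid (Luhn sum mod 10 = 8)


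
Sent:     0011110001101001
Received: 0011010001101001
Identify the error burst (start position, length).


XOR: 0000100000000000

Burst at position 4, length 1


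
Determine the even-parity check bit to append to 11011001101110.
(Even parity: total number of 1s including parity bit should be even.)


Number of 1s in data: 9
Parity bit: 1

1


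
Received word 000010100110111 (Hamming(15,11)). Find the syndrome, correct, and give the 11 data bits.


Syndrome = 15: error at position 15

Data: 01010110110 (corrected bit 15)


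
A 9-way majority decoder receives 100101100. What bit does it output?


Ones: 4 out of 9
Threshold: 5

0 (4/9 voted 1)


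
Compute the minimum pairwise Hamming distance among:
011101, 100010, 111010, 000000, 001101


Comparing all pairs, minimum distance: 1
Can detect 0 errors, correct 0 errors

1


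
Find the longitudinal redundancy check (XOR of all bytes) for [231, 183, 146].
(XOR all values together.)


XOR chain: 231 ^ 183 ^ 146 = 194

194


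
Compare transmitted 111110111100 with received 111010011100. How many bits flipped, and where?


XOR: 000100100000

2 error(s) at position(s): 3, 6


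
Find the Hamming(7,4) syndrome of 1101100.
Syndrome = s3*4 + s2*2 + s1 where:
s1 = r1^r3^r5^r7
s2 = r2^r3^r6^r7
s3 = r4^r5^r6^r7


s1=0, s2=1, s3=0

Syndrome = 2 (error at position 2)


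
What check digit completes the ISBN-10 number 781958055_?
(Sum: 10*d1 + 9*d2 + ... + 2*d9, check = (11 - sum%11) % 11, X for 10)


Weighted sum: 308
308 mod 11 = 0

Check digit: 0


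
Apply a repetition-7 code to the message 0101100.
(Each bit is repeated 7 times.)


Each bit -> 7 copies

0000000111111100000001111111111111100000000000000


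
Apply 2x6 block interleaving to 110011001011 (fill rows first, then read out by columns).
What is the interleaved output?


Matrix:
  110011
  001011
Read columns: 101001001111

101001001111


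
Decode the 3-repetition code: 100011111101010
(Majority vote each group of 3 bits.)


Groups: 100, 011, 111, 101, 010
Majority votes: 01110

01110


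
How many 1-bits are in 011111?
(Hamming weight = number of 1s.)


Counting 1s in 011111

5


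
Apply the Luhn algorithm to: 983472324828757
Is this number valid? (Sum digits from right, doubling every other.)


Luhn sum = 80
80 mod 10 = 0

Valid (Luhn sum mod 10 = 0)


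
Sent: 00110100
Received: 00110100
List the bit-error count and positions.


XOR: 00000000

0 errors (received matches sent)


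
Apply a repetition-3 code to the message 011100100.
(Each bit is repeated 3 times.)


Each bit -> 3 copies

000111111111000000111000000


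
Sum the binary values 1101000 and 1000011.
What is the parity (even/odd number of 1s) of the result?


1101000 = 104
1000011 = 67
Sum = 171 = 10101011
1s count = 5

odd parity (5 ones in 10101011)


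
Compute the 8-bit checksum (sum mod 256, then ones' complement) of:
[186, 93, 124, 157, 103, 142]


Sum = 805 mod 256 = 37
Complement = 218

218


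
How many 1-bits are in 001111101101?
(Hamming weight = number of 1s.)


Counting 1s in 001111101101

8


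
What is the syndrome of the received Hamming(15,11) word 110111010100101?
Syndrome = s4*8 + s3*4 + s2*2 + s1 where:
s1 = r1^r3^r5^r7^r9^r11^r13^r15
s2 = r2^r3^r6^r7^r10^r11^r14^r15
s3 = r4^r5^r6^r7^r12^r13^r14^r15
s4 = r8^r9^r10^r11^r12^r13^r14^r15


s1=0, s2=0, s3=1, s4=0

Syndrome = 4 (error at position 4)


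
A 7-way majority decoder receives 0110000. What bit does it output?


Ones: 2 out of 7
Threshold: 4

0 (2/7 voted 1)


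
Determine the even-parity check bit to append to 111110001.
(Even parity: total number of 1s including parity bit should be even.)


Number of 1s in data: 6
Parity bit: 0

0


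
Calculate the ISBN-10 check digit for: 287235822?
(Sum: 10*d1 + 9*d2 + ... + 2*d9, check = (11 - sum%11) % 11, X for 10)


Weighted sum: 247
247 mod 11 = 5

Check digit: 6


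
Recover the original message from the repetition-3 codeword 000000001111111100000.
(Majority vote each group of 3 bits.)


Groups: 000, 000, 001, 111, 111, 100, 000
Majority votes: 0001100

0001100


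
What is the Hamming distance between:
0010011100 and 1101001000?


XOR: 1111010100
Count of 1s: 6

6


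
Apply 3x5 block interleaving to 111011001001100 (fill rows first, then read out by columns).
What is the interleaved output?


Matrix:
  11101
  10010
  01100
Read columns: 110101101010100

110101101010100


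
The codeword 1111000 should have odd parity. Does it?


Number of 1s: 4

No, parity error (4 ones)


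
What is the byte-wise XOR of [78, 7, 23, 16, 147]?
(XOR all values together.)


XOR chain: 78 ^ 7 ^ 23 ^ 16 ^ 147 = 221

221


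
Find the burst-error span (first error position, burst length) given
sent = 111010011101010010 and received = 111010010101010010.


XOR: 000000001000000000

Burst at position 8, length 1


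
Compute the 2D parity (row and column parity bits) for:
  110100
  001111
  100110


Row parities: 101
Column parities: 011101

Row P: 101, Col P: 011101, Corner: 0


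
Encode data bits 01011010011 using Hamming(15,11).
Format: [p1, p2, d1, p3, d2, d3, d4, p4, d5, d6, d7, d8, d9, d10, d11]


Parity bits: p1=1, p2=0, p3=0, p4=0

100010101010011


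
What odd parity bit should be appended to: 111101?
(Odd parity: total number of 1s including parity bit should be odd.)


Number of 1s in data: 5
Parity bit: 0

0


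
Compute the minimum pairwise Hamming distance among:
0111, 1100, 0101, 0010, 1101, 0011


Comparing all pairs, minimum distance: 1
Can detect 0 errors, correct 0 errors

1


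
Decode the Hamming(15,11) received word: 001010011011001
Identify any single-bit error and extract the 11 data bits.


Syndrome = 15: error at position 15

Data: 11001011000 (corrected bit 15)


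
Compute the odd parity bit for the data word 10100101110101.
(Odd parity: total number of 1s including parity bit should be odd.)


Number of 1s in data: 8
Parity bit: 1

1


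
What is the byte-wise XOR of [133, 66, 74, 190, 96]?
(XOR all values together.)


XOR chain: 133 ^ 66 ^ 74 ^ 190 ^ 96 = 83

83


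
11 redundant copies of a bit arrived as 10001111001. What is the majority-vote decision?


Ones: 6 out of 11
Threshold: 6

1 (6/11 voted 1)


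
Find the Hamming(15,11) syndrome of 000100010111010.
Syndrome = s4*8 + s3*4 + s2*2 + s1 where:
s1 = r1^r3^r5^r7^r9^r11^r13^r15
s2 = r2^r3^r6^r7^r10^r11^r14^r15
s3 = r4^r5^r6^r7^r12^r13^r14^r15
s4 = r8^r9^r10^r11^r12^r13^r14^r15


s1=1, s2=1, s3=1, s4=1

Syndrome = 15 (error at position 15)


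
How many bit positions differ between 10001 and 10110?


XOR: 00111
Count of 1s: 3

3


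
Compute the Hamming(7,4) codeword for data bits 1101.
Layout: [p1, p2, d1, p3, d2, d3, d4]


Parity bits: p1=1, p2=0, p3=0

1010101


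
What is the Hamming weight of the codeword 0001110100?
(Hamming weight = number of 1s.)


Counting 1s in 0001110100

4


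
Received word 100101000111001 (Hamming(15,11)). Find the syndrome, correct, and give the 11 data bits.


Syndrome = 1: error at position 1

Data: 00100111001 (corrected bit 1)


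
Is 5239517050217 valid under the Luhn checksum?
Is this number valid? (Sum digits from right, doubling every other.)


Luhn sum = 51
51 mod 10 = 1

Invalid (Luhn sum mod 10 = 1)


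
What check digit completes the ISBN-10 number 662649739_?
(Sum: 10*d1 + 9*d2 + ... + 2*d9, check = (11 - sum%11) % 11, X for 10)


Weighted sum: 296
296 mod 11 = 10

Check digit: 1


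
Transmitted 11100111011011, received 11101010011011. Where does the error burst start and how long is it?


XOR: 00001101000000

Burst at position 4, length 4


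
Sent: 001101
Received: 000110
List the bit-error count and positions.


XOR: 001011

3 error(s) at position(s): 2, 4, 5


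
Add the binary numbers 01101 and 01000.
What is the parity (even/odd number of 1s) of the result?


01101 = 13
01000 = 8
Sum = 21 = 10101
1s count = 3

odd parity (3 ones in 10101)


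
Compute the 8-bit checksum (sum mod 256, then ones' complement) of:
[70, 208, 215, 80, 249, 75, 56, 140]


Sum = 1093 mod 256 = 69
Complement = 186

186


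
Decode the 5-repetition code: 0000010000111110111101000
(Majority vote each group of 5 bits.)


Groups: 00000, 10000, 11111, 01111, 01000
Majority votes: 00110

00110


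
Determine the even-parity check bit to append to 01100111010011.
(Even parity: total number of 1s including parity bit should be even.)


Number of 1s in data: 8
Parity bit: 0

0


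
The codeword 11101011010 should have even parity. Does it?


Number of 1s: 7

No, parity error (7 ones)


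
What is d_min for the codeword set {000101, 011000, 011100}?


Comparing all pairs, minimum distance: 1
Can detect 0 errors, correct 0 errors

1


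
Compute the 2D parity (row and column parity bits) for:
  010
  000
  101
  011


Row parities: 1000
Column parities: 100

Row P: 1000, Col P: 100, Corner: 1


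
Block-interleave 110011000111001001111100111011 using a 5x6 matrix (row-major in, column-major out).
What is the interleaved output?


Matrix:
  110011
  000111
  001001
  111100
  111011
Read columns: 100111001100111010101100111101

100111001100111010101100111101


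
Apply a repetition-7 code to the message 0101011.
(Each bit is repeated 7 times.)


Each bit -> 7 copies

0000000111111100000001111111000000011111111111111


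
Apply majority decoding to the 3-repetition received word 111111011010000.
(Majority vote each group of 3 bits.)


Groups: 111, 111, 011, 010, 000
Majority votes: 11100

11100


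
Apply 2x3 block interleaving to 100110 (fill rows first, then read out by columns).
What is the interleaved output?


Matrix:
  100
  110
Read columns: 110100

110100


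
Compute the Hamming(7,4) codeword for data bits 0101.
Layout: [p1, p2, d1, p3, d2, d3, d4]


Parity bits: p1=0, p2=1, p3=0

0100101


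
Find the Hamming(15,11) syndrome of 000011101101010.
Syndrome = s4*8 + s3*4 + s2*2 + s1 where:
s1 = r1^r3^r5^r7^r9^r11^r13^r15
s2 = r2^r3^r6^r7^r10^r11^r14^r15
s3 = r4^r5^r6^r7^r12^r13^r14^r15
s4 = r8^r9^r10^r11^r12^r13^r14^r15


s1=1, s2=0, s3=1, s4=0

Syndrome = 5 (error at position 5)


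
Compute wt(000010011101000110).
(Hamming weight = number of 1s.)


Counting 1s in 000010011101000110

7


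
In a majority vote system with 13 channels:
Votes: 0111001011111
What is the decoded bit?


Ones: 9 out of 13
Threshold: 7

1 (9/13 voted 1)


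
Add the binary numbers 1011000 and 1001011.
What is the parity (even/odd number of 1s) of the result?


1011000 = 88
1001011 = 75
Sum = 163 = 10100011
1s count = 4

even parity (4 ones in 10100011)


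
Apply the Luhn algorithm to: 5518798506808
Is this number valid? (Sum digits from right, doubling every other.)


Luhn sum = 58
58 mod 10 = 8

Invalid (Luhn sum mod 10 = 8)


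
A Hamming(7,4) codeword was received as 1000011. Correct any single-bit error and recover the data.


Syndrome = 0: no error detected

Data: 0011 (no errors)


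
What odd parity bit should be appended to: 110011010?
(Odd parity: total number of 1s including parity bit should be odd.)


Number of 1s in data: 5
Parity bit: 0

0


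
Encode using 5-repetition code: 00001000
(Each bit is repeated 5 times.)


Each bit -> 5 copies

0000000000000000000011111000000000000000


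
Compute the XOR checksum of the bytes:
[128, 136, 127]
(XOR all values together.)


XOR chain: 128 ^ 136 ^ 127 = 119

119


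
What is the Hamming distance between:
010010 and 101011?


XOR: 111001
Count of 1s: 4

4


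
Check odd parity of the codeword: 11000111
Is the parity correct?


Number of 1s: 5

Yes, parity is correct (5 ones)


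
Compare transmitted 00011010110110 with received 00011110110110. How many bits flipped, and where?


XOR: 00000100000000

1 error(s) at position(s): 5


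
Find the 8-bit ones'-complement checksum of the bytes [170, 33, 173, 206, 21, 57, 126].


Sum = 786 mod 256 = 18
Complement = 237

237


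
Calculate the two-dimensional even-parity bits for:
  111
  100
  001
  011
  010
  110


Row parities: 111010
Column parities: 101

Row P: 111010, Col P: 101, Corner: 0


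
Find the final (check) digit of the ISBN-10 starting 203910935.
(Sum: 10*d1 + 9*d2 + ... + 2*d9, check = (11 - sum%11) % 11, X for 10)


Weighted sum: 168
168 mod 11 = 3

Check digit: 8


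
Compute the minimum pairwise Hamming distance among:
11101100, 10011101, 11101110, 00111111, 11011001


Comparing all pairs, minimum distance: 1
Can detect 0 errors, correct 0 errors

1


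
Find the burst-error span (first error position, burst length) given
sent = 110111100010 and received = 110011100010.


XOR: 000100000000

Burst at position 3, length 1


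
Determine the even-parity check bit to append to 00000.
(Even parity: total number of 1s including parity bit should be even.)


Number of 1s in data: 0
Parity bit: 0

0


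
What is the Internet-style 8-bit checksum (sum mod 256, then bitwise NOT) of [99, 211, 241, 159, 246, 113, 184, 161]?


Sum = 1414 mod 256 = 134
Complement = 121

121


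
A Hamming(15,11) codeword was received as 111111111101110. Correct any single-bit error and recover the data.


Syndrome = 4: error at position 4

Data: 11111101110 (corrected bit 4)


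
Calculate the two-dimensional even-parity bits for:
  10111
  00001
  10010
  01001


Row parities: 0100
Column parities: 01101

Row P: 0100, Col P: 01101, Corner: 1


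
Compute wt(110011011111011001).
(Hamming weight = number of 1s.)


Counting 1s in 110011011111011001

12


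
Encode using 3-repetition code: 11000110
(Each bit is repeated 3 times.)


Each bit -> 3 copies

111111000000000111111000


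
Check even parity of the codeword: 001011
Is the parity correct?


Number of 1s: 3

No, parity error (3 ones)


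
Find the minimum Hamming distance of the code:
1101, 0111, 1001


Comparing all pairs, minimum distance: 1
Can detect 0 errors, correct 0 errors

1


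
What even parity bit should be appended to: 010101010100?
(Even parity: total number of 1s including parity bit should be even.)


Number of 1s in data: 5
Parity bit: 1

1


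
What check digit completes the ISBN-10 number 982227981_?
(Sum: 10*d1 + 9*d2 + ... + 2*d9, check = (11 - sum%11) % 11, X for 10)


Weighted sum: 301
301 mod 11 = 4

Check digit: 7


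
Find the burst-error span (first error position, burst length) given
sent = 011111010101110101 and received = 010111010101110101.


XOR: 001000000000000000

Burst at position 2, length 1


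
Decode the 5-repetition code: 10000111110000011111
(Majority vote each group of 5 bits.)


Groups: 10000, 11111, 00000, 11111
Majority votes: 0101

0101


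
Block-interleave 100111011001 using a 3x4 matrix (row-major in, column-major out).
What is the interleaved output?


Matrix:
  1001
  1101
  1001
Read columns: 111010000111

111010000111


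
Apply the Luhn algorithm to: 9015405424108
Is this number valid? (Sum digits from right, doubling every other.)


Luhn sum = 47
47 mod 10 = 7

Invalid (Luhn sum mod 10 = 7)


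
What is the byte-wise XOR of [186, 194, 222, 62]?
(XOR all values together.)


XOR chain: 186 ^ 194 ^ 222 ^ 62 = 152

152


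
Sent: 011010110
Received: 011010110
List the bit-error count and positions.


XOR: 000000000

0 errors (received matches sent)


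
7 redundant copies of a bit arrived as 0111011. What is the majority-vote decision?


Ones: 5 out of 7
Threshold: 4

1 (5/7 voted 1)


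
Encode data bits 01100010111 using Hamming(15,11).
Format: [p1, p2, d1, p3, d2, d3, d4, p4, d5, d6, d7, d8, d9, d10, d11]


Parity bits: p1=0, p2=0, p3=1, p4=0

000111000010111


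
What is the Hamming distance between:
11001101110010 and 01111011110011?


XOR: 10110110000001
Count of 1s: 6

6


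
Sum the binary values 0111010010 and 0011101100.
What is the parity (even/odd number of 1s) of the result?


0111010010 = 466
0011101100 = 236
Sum = 702 = 1010111110
1s count = 7

odd parity (7 ones in 1010111110)


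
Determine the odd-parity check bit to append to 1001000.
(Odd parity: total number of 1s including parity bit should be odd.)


Number of 1s in data: 2
Parity bit: 1

1


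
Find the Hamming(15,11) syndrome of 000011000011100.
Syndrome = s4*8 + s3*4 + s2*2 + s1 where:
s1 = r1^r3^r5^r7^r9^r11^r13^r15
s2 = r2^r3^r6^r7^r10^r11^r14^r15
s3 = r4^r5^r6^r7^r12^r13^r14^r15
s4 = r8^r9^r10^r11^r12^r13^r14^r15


s1=1, s2=0, s3=0, s4=1

Syndrome = 9 (error at position 9)


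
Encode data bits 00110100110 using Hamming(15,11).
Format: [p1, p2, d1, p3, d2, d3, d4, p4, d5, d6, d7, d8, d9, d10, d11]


Parity bits: p1=0, p2=0, p3=0, p4=1

000001110100110


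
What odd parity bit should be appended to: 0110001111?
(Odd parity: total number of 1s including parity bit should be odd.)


Number of 1s in data: 6
Parity bit: 1

1


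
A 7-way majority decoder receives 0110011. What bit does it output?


Ones: 4 out of 7
Threshold: 4

1 (4/7 voted 1)


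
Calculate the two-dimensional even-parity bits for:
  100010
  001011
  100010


Row parities: 010
Column parities: 001011

Row P: 010, Col P: 001011, Corner: 1


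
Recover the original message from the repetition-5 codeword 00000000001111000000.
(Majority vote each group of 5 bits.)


Groups: 00000, 00000, 11110, 00000
Majority votes: 0010

0010


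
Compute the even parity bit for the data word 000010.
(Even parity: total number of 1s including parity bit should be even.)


Number of 1s in data: 1
Parity bit: 1

1


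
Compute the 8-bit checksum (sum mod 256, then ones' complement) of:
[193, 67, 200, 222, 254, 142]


Sum = 1078 mod 256 = 54
Complement = 201

201


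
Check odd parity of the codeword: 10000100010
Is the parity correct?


Number of 1s: 3

Yes, parity is correct (3 ones)


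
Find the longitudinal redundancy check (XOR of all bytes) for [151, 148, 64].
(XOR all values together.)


XOR chain: 151 ^ 148 ^ 64 = 67

67


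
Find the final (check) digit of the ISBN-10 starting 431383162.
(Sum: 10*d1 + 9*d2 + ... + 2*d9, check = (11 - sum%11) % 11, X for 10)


Weighted sum: 185
185 mod 11 = 9

Check digit: 2


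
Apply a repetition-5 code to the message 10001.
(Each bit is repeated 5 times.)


Each bit -> 5 copies

1111100000000000000011111


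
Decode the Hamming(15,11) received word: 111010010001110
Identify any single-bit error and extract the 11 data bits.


Syndrome = 2: error at position 2

Data: 11000001110 (corrected bit 2)


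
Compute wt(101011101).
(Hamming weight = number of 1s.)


Counting 1s in 101011101

6


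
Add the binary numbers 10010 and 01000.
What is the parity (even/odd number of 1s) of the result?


10010 = 18
01000 = 8
Sum = 26 = 11010
1s count = 3

odd parity (3 ones in 11010)


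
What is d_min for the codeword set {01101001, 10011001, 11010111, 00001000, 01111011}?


Comparing all pairs, minimum distance: 2
Can detect 1 errors, correct 0 errors

2


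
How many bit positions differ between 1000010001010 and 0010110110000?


XOR: 1010100111010
Count of 1s: 7

7


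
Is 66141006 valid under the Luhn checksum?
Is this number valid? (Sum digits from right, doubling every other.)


Luhn sum = 23
23 mod 10 = 3

Invalid (Luhn sum mod 10 = 3)


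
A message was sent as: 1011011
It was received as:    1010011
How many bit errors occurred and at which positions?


XOR: 0001000

1 error(s) at position(s): 3


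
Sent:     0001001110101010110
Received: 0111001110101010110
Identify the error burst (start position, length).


XOR: 0110000000000000000

Burst at position 1, length 2


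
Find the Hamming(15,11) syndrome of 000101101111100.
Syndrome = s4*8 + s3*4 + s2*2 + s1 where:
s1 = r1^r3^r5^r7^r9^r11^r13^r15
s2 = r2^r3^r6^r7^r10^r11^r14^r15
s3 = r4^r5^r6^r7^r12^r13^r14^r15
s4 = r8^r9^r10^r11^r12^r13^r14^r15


s1=0, s2=0, s3=1, s4=1

Syndrome = 12 (error at position 12)


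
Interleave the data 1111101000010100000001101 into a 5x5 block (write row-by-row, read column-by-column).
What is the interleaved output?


Matrix:
  11111
  01000
  01010
  00000
  01101
Read columns: 1000011101100011010010001

1000011101100011010010001


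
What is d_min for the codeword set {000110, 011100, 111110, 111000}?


Comparing all pairs, minimum distance: 2
Can detect 1 errors, correct 0 errors

2


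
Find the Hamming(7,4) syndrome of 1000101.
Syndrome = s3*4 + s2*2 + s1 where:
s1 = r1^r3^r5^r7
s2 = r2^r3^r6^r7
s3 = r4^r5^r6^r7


s1=1, s2=1, s3=0

Syndrome = 3 (error at position 3)


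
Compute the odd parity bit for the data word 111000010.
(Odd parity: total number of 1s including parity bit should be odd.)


Number of 1s in data: 4
Parity bit: 1

1


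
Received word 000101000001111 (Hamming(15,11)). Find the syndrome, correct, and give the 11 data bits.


Syndrome = 2: error at position 2

Data: 00100001111 (corrected bit 2)


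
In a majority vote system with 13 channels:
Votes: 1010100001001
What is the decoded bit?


Ones: 5 out of 13
Threshold: 7

0 (5/13 voted 1)


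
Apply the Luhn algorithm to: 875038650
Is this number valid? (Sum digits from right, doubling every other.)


Luhn sum = 35
35 mod 10 = 5

Invalid (Luhn sum mod 10 = 5)


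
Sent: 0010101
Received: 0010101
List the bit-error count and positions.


XOR: 0000000

0 errors (received matches sent)


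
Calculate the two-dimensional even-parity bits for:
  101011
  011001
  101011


Row parities: 010
Column parities: 011001

Row P: 010, Col P: 011001, Corner: 1


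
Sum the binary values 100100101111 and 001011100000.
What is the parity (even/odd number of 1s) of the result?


100100101111 = 2351
001011100000 = 736
Sum = 3087 = 110000001111
1s count = 6

even parity (6 ones in 110000001111)


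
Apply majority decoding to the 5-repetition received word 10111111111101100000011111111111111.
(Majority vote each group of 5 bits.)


Groups: 10111, 11111, 11011, 00000, 01111, 11111, 11111
Majority votes: 1110111

1110111
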